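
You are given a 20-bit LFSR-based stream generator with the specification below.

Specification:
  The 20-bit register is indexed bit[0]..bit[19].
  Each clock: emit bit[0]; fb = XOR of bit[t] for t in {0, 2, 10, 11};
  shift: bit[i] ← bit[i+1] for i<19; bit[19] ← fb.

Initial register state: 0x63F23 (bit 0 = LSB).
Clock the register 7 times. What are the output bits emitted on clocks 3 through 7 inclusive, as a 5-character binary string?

reg_0 = 0x63F23
clock 1: out=1, reg = 0xB1F91
clock 2: out=1, reg = 0xD8FC8
clock 3: out=0, reg = 0x6C7E4
clock 4: out=0, reg = 0x363F2
clock 5: out=0, reg = 0x1B1F9
clock 6: out=1, reg = 0x8D8FC
clock 7: out=0, reg = 0x46C7E

00010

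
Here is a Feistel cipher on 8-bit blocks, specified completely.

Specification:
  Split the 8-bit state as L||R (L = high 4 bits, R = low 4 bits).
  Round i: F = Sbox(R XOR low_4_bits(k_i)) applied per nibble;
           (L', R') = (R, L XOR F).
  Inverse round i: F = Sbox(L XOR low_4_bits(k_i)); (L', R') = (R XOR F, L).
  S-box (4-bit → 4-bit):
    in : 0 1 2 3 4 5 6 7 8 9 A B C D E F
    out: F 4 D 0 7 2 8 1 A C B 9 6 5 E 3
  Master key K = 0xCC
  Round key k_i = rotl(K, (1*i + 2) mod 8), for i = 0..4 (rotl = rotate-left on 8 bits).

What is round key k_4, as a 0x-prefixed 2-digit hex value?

K = 0xCC
k_0 = rotl(K, (1*0+2) mod 8) = rotl(K, 2) = 0x33
k_1 = rotl(K, (1*1+2) mod 8) = rotl(K, 3) = 0x66
k_2 = rotl(K, (1*2+2) mod 8) = rotl(K, 4) = 0xCC
k_3 = rotl(K, (1*3+2) mod 8) = rotl(K, 5) = 0x99
k_4 = rotl(K, (1*4+2) mod 8) = rotl(K, 6) = 0x33

0x33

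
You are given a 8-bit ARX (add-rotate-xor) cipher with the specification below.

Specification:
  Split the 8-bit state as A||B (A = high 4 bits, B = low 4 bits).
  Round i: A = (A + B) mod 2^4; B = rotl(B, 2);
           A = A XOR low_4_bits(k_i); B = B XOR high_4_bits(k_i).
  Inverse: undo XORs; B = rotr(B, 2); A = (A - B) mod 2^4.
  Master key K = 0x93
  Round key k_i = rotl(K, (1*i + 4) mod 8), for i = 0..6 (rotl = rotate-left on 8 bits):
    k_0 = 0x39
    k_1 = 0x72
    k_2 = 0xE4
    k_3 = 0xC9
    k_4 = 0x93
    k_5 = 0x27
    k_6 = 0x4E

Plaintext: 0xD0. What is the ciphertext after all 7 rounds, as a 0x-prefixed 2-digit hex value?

s_0 = plaintext = 0xD0
s_1 = Round(s_0, k_0) = 0x43
s_2 = Round(s_1, k_1) = 0x5B
s_3 = Round(s_2, k_2) = 0x40
s_4 = Round(s_3, k_3) = 0xDC
s_5 = Round(s_4, k_4) = 0xAA
s_6 = Round(s_5, k_5) = 0x38
s_7 = Round(s_6, k_6) = 0x56

0x56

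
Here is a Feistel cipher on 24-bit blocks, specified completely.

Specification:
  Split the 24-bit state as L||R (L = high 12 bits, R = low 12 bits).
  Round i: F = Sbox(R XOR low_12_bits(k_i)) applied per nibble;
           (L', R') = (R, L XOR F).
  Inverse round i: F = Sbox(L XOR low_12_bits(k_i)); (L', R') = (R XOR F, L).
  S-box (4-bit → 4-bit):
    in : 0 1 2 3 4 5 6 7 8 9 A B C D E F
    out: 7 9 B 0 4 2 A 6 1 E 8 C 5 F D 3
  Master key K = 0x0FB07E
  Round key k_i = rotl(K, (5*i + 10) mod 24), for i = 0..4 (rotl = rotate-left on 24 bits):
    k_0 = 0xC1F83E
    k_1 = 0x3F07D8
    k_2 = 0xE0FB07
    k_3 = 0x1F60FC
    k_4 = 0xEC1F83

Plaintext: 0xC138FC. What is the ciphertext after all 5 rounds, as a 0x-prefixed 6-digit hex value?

0x4A2D64

s_0 = plaintext = 0xC138FC
s_1 = Round(s_0, k_0) = 0x8FCB48
s_2 = Round(s_1, k_1) = 0xB48D1B
s_3 = Round(s_2, k_2) = 0xD1B1DD
s_4 = Round(s_3, k_3) = 0x1DD4A2
s_5 = Round(s_4, k_4) = 0x4A2D64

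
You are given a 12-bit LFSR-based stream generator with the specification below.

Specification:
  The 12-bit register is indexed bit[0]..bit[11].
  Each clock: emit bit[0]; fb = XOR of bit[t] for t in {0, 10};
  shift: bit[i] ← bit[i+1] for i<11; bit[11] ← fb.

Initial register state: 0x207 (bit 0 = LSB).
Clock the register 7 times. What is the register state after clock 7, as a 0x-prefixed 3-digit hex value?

reg_0 = 0x207
clock 1: out=1, reg = 0x903
clock 2: out=1, reg = 0xC81
clock 3: out=1, reg = 0x640
clock 4: out=0, reg = 0xB20
clock 5: out=0, reg = 0x590
clock 6: out=0, reg = 0xAC8
clock 7: out=0, reg = 0x564

0x564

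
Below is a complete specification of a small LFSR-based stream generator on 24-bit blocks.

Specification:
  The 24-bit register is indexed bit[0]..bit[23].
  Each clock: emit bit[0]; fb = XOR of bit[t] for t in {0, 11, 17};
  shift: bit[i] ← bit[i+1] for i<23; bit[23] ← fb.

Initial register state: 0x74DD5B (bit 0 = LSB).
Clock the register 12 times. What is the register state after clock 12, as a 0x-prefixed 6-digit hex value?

0xEFA74D

reg_0 = 0x74DD5B
clock 1: out=1, reg = 0x3A6EAD
clock 2: out=1, reg = 0x9D3756
clock 3: out=0, reg = 0x4E9BAB
clock 4: out=1, reg = 0xA74DD5
clock 5: out=1, reg = 0xD3A6EA
clock 6: out=0, reg = 0xE9D375
clock 7: out=1, reg = 0xF4E9BA
clock 8: out=0, reg = 0xFA74DD
clock 9: out=1, reg = 0x7D3A6E
clock 10: out=0, reg = 0xBE9D37
clock 11: out=1, reg = 0xDF4E9B
clock 12: out=1, reg = 0xEFA74D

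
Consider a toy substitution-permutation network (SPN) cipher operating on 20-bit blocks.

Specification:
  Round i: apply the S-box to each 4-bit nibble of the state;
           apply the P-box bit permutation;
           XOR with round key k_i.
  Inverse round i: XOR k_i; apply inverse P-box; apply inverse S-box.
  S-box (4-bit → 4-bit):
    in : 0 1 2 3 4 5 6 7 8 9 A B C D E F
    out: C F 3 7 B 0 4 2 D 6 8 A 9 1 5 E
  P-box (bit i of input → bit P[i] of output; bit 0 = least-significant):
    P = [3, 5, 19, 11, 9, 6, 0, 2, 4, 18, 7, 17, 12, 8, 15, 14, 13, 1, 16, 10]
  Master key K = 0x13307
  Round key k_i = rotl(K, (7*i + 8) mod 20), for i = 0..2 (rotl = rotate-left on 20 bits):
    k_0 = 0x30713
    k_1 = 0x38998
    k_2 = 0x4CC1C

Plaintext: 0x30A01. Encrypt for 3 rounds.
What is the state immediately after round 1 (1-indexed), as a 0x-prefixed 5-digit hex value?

0x8EF3C

s_0 = plaintext = 0x30A01
s_1 = Round(s_0, k_0) = 0x8EF3C
s_2 = Round(s_1, k_1) = 0x43751
s_3 = Round(s_2, k_2) = 0x87136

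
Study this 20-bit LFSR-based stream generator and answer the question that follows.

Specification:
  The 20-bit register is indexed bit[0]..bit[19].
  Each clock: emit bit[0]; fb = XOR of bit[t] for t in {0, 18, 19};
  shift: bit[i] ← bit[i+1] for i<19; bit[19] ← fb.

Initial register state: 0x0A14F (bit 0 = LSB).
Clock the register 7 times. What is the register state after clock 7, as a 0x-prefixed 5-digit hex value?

0x32142

reg_0 = 0x0A14F
clock 1: out=1, reg = 0x850A7
clock 2: out=1, reg = 0x42853
clock 3: out=1, reg = 0x21429
clock 4: out=1, reg = 0x90A14
clock 5: out=0, reg = 0xC850A
clock 6: out=0, reg = 0x64285
clock 7: out=1, reg = 0x32142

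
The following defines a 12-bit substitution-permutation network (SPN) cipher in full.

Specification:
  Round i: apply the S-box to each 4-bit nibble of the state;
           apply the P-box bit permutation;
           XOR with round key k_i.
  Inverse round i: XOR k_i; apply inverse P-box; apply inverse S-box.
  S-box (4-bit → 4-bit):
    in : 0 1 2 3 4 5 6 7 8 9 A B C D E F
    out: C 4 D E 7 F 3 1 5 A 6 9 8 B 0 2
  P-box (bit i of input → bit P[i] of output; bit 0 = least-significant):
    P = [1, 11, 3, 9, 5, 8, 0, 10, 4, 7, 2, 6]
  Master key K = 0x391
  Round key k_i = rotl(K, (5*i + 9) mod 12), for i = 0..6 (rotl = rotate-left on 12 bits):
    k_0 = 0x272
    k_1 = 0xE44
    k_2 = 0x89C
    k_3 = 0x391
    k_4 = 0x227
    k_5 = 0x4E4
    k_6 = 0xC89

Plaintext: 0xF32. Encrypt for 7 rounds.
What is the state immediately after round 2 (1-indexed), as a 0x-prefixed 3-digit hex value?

s_0 = plaintext = 0xF32
s_1 = Round(s_0, k_0) = 0x5F9
s_2 = Round(s_1, k_1) = 0x590
s_3 = Round(s_2, k_2) = 0xF40
s_4 = Round(s_3, k_3) = 0x038
s_5 = Round(s_4, k_4) = 0x768
s_6 = Round(s_5, k_5) = 0x5DE
s_7 = Round(s_6, k_6) = 0x97D

0x590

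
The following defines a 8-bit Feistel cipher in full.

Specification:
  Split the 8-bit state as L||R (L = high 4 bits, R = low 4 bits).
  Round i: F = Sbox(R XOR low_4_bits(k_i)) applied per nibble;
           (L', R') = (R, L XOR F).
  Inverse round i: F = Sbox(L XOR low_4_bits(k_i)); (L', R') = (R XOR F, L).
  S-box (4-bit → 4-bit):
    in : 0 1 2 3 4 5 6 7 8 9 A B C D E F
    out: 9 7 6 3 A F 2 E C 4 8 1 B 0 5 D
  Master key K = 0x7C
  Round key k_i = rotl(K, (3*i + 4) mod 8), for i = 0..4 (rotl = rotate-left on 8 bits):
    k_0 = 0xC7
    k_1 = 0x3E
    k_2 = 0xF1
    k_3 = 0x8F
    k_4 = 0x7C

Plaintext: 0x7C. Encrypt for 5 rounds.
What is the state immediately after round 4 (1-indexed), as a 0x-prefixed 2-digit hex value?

s_0 = plaintext = 0x7C
s_1 = Round(s_0, k_0) = 0xC6
s_2 = Round(s_1, k_1) = 0x60
s_3 = Round(s_2, k_2) = 0x01
s_4 = Round(s_3, k_3) = 0x15
s_5 = Round(s_4, k_4) = 0x55

0x15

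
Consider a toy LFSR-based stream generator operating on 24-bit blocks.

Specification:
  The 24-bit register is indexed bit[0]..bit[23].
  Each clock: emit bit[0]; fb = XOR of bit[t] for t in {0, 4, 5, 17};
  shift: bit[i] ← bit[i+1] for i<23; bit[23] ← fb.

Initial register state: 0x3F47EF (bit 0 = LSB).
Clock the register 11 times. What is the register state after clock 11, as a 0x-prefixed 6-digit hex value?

reg_0 = 0x3F47EF
clock 1: out=1, reg = 0x9FA3F7
clock 2: out=1, reg = 0x4FD1FB
clock 3: out=1, reg = 0x27E8FD
clock 4: out=1, reg = 0x13F47E
clock 5: out=0, reg = 0x89FA3F
clock 6: out=1, reg = 0xC4FD1F
clock 7: out=1, reg = 0x627E8F
clock 8: out=1, reg = 0x313F47
clock 9: out=1, reg = 0x989FA3
clock 10: out=1, reg = 0x4C4FD1
clock 11: out=1, reg = 0x2627E8

0x2627E8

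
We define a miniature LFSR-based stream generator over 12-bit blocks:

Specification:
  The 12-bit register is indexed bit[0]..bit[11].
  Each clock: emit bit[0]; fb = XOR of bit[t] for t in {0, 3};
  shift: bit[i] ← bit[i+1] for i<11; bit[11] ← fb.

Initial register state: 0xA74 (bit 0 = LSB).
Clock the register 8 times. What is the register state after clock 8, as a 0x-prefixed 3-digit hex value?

reg_0 = 0xA74
clock 1: out=0, reg = 0x53A
clock 2: out=0, reg = 0xA9D
clock 3: out=1, reg = 0x54E
clock 4: out=0, reg = 0xAA7
clock 5: out=1, reg = 0xD53
clock 6: out=1, reg = 0xEA9
clock 7: out=1, reg = 0x754
clock 8: out=0, reg = 0x3AA

0x3AA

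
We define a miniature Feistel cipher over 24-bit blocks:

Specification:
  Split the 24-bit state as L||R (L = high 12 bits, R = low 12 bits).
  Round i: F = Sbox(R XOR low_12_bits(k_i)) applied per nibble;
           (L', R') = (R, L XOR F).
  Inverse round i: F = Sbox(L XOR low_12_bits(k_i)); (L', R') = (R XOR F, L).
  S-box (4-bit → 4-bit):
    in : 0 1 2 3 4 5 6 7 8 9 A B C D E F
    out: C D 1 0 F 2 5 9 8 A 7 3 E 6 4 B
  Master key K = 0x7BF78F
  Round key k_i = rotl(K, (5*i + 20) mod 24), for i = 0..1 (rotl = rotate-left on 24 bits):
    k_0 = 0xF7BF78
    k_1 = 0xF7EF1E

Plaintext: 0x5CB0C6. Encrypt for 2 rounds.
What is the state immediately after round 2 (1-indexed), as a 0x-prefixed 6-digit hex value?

0xEFFD8B

s_0 = plaintext = 0x5CB0C6
s_1 = Round(s_0, k_0) = 0x0C6EFF
s_2 = Round(s_1, k_1) = 0xEFFD8B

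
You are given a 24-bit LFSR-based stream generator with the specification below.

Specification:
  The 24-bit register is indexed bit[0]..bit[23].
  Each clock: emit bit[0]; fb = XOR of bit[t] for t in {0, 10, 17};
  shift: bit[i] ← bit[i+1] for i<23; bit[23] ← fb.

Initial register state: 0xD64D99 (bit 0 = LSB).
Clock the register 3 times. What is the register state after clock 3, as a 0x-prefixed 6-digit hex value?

reg_0 = 0xD64D99
clock 1: out=1, reg = 0xEB26CC
clock 2: out=0, reg = 0x759366
clock 3: out=0, reg = 0x3AC9B3

0x3AC9B3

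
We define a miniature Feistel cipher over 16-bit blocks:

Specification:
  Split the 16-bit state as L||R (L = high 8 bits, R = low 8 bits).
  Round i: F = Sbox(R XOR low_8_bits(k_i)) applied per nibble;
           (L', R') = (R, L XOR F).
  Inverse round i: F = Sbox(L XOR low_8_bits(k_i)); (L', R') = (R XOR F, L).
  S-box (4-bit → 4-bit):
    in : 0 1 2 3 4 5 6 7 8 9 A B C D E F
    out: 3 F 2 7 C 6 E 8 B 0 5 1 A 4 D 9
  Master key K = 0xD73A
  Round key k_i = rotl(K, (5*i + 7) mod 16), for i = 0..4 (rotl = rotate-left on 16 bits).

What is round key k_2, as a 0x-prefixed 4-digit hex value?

0xAE75

K = 0xD73A
k_0 = rotl(K, (5*0+7) mod 16) = rotl(K, 7) = 0x9D6B
k_1 = rotl(K, (5*1+7) mod 16) = rotl(K, 12) = 0xAD73
k_2 = rotl(K, (5*2+7) mod 16) = rotl(K, 1) = 0xAE75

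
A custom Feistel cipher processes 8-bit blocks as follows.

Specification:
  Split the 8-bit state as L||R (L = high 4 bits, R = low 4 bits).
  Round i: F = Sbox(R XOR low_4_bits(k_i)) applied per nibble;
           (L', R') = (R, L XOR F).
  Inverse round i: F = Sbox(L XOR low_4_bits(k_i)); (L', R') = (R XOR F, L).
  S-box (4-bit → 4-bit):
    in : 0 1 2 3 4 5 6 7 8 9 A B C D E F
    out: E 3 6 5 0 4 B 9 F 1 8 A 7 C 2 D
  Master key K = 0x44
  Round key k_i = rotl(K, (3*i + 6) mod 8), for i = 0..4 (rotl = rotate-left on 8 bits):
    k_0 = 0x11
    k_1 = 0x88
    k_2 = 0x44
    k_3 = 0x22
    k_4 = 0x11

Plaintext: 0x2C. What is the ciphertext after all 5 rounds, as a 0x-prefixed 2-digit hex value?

s_0 = plaintext = 0x2C
s_1 = Round(s_0, k_0) = 0xCE
s_2 = Round(s_1, k_1) = 0xE7
s_3 = Round(s_2, k_2) = 0x7B
s_4 = Round(s_3, k_3) = 0xB6
s_5 = Round(s_4, k_4) = 0x62

0x62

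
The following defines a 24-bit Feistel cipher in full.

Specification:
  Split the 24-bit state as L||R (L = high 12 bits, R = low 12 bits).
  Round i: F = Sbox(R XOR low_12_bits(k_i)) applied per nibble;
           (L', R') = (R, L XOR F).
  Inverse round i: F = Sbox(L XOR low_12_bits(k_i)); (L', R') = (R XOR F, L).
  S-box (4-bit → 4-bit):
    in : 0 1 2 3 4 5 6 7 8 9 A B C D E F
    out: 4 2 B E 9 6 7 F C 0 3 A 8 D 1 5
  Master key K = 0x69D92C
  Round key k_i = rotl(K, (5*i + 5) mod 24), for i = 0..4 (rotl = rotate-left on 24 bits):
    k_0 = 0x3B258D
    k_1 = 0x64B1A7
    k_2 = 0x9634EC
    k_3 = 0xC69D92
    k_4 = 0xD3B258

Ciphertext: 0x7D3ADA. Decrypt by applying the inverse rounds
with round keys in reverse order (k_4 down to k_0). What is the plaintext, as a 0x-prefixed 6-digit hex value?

s_0 = ciphertext = 0x7D3ADA
s_1 = InvRound(s_0, k_4) = 0xC107D3
s_2 = InvRound(s_1, k_3) = 0x518C10
s_3 = InvRound(s_2, k_2) = 0xE49518
s_4 = InvRound(s_3, k_1) = 0x009E49
s_5 = InvRound(s_4, k_0) = 0x880009

0x880009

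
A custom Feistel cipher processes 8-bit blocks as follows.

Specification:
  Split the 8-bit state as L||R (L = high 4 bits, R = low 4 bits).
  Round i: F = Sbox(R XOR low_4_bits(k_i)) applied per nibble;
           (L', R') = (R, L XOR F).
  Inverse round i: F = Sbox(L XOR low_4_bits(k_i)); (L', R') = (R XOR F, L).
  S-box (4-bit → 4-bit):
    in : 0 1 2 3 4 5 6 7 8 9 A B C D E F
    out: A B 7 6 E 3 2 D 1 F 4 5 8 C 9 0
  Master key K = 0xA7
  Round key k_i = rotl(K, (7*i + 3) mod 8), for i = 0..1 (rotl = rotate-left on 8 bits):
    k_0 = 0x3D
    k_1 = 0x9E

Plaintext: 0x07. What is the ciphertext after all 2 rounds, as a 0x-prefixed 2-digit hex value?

s_0 = plaintext = 0x07
s_1 = Round(s_0, k_0) = 0x74
s_2 = Round(s_1, k_1) = 0x43

0x43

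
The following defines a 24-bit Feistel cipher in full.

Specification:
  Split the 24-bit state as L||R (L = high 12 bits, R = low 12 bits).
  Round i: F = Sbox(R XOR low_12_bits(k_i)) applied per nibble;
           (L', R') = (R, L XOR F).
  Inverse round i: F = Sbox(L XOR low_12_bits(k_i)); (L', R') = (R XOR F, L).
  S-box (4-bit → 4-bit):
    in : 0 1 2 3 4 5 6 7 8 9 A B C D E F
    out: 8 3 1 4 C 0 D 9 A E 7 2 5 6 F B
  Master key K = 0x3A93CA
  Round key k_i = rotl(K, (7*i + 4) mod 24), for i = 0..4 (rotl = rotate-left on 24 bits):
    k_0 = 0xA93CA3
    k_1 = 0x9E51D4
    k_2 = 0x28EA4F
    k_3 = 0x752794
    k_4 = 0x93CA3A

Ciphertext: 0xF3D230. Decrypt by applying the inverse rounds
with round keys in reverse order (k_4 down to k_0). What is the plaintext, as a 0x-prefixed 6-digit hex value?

0xB17B08

s_0 = ciphertext = 0xF3D230
s_1 = InvRound(s_0, k_4) = 0x2B9F3D
s_2 = InvRound(s_1, k_3) = 0xF2B2B9
s_3 = InvRound(s_2, k_2) = 0x265F2B
s_4 = InvRound(s_3, k_1) = 0xB08265
s_5 = InvRound(s_4, k_0) = 0xB17B08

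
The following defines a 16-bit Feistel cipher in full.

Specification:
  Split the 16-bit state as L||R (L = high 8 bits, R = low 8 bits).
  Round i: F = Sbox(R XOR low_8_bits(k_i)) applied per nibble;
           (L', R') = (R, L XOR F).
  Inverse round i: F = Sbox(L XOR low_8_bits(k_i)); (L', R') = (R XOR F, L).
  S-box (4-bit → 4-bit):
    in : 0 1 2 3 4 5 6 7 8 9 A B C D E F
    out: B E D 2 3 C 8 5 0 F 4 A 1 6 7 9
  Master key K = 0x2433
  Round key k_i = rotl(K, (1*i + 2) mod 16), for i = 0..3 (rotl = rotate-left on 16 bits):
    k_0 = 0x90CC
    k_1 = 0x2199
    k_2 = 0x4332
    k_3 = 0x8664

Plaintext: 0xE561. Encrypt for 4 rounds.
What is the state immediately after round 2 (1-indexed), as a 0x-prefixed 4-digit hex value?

0xA345

s_0 = plaintext = 0xE561
s_1 = Round(s_0, k_0) = 0x61A3
s_2 = Round(s_1, k_1) = 0xA345
s_3 = Round(s_2, k_2) = 0x45F6
s_4 = Round(s_3, k_3) = 0xF6B8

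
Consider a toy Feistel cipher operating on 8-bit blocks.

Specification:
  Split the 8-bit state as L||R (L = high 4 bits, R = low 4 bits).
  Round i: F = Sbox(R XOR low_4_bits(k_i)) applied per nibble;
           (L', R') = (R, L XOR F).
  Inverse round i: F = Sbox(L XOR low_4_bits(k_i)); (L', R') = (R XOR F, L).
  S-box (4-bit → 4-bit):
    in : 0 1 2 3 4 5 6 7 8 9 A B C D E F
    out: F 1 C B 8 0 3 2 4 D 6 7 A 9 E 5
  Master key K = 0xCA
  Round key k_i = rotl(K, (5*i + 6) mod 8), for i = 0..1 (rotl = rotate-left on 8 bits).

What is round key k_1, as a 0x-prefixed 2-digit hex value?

K = 0xCA
k_0 = rotl(K, (5*0+6) mod 8) = rotl(K, 6) = 0xB2
k_1 = rotl(K, (5*1+6) mod 8) = rotl(K, 3) = 0x56

0x56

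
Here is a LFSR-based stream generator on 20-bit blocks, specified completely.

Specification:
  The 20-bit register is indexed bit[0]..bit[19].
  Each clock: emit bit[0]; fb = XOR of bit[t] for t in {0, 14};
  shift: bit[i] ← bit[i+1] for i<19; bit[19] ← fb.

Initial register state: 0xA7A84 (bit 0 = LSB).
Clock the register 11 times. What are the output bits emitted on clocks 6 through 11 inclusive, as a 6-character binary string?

001010

reg_0 = 0xA7A84
clock 1: out=0, reg = 0xD3D42
clock 2: out=0, reg = 0x69EA1
clock 3: out=1, reg = 0xB4F50
clock 4: out=0, reg = 0xDA7A8
clock 5: out=0, reg = 0x6D3D4
clock 6: out=0, reg = 0xB69EA
clock 7: out=0, reg = 0xDB4F5
clock 8: out=1, reg = 0xEDA7A
clock 9: out=0, reg = 0xF6D3D
clock 10: out=1, reg = 0x7B69E
clock 11: out=0, reg = 0x3DB4F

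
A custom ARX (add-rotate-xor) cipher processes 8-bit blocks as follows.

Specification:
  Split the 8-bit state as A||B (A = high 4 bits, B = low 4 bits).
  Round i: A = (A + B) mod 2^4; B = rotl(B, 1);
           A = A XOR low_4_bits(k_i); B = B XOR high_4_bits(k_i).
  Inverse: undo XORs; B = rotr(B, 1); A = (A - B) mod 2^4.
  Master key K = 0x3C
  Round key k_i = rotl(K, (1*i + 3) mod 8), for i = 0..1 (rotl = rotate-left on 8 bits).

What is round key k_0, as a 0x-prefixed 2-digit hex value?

K = 0x3C
k_0 = rotl(K, (1*0+3) mod 8) = rotl(K, 3) = 0xE1

0xE1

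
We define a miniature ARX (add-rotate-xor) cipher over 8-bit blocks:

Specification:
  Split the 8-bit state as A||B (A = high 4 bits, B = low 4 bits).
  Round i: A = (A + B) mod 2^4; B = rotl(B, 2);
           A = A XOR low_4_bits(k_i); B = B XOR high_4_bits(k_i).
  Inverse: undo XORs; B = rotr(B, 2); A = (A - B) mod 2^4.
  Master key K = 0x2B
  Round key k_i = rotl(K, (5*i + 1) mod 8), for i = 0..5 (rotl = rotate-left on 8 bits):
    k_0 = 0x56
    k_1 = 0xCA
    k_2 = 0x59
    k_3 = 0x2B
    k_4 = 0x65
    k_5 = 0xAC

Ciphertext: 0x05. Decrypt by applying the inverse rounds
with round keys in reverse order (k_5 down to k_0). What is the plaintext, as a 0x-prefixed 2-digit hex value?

s_0 = ciphertext = 0x05
s_1 = InvRound(s_0, k_5) = 0xDF
s_2 = InvRound(s_1, k_4) = 0x26
s_3 = InvRound(s_2, k_3) = 0x81
s_4 = InvRound(s_3, k_2) = 0x01
s_5 = InvRound(s_4, k_1) = 0x37
s_6 = InvRound(s_5, k_0) = 0xD8

0xD8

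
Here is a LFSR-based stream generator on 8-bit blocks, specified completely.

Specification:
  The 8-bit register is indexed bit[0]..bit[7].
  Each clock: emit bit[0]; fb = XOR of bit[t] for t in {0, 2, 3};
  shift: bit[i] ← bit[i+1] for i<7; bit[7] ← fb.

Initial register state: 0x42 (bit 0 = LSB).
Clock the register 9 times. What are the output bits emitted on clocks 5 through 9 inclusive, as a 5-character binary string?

reg_0 = 0x42
clock 1: out=0, reg = 0x21
clock 2: out=1, reg = 0x90
clock 3: out=0, reg = 0x48
clock 4: out=0, reg = 0xA4
clock 5: out=0, reg = 0xD2
clock 6: out=0, reg = 0x69
clock 7: out=1, reg = 0x34
clock 8: out=0, reg = 0x9A
clock 9: out=0, reg = 0xCD

00100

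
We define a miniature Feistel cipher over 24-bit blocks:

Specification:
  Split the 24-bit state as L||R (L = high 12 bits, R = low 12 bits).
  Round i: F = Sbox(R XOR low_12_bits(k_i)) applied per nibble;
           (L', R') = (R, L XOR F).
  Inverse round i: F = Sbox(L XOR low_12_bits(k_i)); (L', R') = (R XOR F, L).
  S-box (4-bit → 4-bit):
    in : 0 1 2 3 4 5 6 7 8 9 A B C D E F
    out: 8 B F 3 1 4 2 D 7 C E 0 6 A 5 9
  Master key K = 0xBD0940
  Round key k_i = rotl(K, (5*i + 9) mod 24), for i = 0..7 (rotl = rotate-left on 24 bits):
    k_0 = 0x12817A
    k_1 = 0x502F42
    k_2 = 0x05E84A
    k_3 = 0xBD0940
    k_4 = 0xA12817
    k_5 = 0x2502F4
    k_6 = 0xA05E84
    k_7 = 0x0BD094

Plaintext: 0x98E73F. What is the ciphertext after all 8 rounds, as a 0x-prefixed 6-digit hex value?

0xB76268

s_0 = plaintext = 0x98E73F
s_1 = Round(s_0, k_0) = 0x73FB9A
s_2 = Round(s_1, k_1) = 0xB9A698
s_3 = Round(s_2, k_2) = 0x698E35
s_4 = Round(s_3, k_3) = 0xE35B4C
s_5 = Round(s_4, k_4) = 0xB4CD75
s_6 = Round(s_5, k_5) = 0xD75237
s_7 = Round(s_6, k_6) = 0x237B76
s_8 = Round(s_7, k_7) = 0xB76268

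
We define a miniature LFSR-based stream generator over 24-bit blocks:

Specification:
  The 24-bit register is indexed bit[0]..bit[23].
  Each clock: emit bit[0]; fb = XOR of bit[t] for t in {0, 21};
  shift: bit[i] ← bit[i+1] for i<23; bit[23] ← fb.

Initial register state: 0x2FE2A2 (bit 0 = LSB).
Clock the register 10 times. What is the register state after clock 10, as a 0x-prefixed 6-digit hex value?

reg_0 = 0x2FE2A2
clock 1: out=0, reg = 0x97F151
clock 2: out=1, reg = 0xCBF8A8
clock 3: out=0, reg = 0x65FC54
clock 4: out=0, reg = 0xB2FE2A
clock 5: out=0, reg = 0xD97F15
clock 6: out=1, reg = 0xECBF8A
clock 7: out=0, reg = 0xF65FC5
clock 8: out=1, reg = 0x7B2FE2
clock 9: out=0, reg = 0xBD97F1
clock 10: out=1, reg = 0x5ECBF8

0x5ECBF8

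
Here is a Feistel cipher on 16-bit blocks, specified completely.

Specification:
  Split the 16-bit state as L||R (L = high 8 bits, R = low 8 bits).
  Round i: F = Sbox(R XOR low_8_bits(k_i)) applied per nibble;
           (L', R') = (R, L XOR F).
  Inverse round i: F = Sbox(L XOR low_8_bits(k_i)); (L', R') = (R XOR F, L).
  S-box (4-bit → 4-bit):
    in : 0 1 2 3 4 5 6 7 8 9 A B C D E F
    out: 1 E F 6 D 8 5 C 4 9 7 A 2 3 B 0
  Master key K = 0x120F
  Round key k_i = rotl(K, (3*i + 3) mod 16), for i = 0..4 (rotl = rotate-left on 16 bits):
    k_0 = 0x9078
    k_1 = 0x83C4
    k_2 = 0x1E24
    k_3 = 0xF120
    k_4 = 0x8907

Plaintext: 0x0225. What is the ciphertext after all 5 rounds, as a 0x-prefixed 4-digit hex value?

0x69E3

s_0 = plaintext = 0x0225
s_1 = Round(s_0, k_0) = 0x2581
s_2 = Round(s_1, k_1) = 0x81FD
s_3 = Round(s_2, k_2) = 0xFDB8
s_4 = Round(s_3, k_3) = 0xB869
s_5 = Round(s_4, k_4) = 0x69E3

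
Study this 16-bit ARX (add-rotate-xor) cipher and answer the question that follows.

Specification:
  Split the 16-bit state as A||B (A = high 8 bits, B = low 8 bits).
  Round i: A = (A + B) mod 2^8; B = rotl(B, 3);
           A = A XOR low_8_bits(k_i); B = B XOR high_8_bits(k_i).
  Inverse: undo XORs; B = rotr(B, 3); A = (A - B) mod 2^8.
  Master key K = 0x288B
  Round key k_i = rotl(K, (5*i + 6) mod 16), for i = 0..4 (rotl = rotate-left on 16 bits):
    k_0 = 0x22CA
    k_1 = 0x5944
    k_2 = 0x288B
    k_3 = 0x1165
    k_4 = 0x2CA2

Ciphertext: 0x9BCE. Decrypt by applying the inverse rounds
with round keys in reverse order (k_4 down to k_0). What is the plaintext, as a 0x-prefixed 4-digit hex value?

0x48E1

s_0 = ciphertext = 0x9BCE
s_1 = InvRound(s_0, k_4) = 0xDD5C
s_2 = InvRound(s_1, k_3) = 0x0FA9
s_3 = InvRound(s_2, k_2) = 0x5430
s_4 = InvRound(s_3, k_1) = 0xE32D
s_5 = InvRound(s_4, k_0) = 0x48E1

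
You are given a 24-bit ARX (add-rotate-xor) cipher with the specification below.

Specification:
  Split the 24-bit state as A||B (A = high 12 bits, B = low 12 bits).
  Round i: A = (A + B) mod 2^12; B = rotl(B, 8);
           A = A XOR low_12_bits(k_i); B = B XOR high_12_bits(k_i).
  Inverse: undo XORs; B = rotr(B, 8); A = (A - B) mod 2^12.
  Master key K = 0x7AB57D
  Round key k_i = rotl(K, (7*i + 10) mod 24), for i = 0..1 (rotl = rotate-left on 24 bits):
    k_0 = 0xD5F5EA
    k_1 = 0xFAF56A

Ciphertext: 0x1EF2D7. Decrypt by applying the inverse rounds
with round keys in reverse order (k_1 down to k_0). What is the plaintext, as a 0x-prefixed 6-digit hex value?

s_0 = ciphertext = 0x1EF2D7
s_1 = InvRound(s_0, k_1) = 0xCF878D
s_2 = InvRound(s_1, k_0) = 0xBE8D2A

0xBE8D2A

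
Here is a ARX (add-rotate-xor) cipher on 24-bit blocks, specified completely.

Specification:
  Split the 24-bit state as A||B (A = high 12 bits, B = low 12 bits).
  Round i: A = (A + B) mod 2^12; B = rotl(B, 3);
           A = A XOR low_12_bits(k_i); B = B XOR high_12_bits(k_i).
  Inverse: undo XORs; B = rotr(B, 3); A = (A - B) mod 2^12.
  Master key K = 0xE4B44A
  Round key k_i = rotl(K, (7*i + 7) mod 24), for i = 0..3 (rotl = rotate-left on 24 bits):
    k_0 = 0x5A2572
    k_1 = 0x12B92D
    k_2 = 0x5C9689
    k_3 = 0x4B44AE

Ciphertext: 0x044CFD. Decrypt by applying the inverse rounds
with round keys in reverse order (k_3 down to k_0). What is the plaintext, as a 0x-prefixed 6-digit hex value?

0x39A873

s_0 = ciphertext = 0x044CFD
s_1 = InvRound(s_0, k_3) = 0x1E1309
s_2 = InvRound(s_1, k_2) = 0x6900D8
s_3 = InvRound(s_2, k_1) = 0x97F63E
s_4 = InvRound(s_3, k_0) = 0x39A873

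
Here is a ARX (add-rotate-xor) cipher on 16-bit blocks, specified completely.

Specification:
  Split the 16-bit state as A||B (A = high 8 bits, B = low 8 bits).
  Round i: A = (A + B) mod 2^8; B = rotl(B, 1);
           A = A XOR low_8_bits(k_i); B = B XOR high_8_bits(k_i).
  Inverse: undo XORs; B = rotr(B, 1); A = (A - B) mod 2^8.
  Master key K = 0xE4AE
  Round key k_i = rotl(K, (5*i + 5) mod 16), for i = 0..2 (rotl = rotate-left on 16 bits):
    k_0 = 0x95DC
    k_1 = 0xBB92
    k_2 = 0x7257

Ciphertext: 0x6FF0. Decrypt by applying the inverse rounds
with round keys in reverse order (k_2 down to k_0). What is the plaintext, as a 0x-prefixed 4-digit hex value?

0xC074

s_0 = ciphertext = 0x6FF0
s_1 = InvRound(s_0, k_2) = 0xF741
s_2 = InvRound(s_1, k_1) = 0xE87D
s_3 = InvRound(s_2, k_0) = 0xC074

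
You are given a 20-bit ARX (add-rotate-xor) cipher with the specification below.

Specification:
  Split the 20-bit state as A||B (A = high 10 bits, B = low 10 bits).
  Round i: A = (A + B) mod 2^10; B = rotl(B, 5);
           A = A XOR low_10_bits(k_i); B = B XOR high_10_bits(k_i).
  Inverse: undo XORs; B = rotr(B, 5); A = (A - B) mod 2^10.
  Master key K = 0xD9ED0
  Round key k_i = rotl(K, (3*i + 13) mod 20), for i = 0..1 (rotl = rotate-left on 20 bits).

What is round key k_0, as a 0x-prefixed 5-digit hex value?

0xA1B3D

K = 0xD9ED0
k_0 = rotl(K, (3*0+13) mod 20) = rotl(K, 13) = 0xA1B3D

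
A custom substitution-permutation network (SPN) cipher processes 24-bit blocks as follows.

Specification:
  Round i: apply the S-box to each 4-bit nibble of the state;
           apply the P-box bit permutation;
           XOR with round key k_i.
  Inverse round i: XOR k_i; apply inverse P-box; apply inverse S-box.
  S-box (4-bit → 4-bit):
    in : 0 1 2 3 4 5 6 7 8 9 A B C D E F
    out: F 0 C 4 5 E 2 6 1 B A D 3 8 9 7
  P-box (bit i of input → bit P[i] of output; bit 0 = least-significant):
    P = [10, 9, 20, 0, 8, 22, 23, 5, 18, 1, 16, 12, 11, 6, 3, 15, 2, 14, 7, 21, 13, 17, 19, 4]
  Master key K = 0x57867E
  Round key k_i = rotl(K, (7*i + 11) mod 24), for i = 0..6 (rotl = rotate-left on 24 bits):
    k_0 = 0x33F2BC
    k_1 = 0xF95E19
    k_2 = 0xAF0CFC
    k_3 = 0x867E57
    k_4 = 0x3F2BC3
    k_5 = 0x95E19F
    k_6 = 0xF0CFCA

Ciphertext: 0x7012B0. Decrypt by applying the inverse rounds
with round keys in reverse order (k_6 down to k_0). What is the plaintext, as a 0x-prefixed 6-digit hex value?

s_0 = ciphertext = 0x7012B0
s_1 = InvRound(s_0, k_6) = 0xD60AB8
s_2 = InvRound(s_1, k_5) = 0xCCE79A
s_3 = InvRound(s_2, k_4) = 0xAA037B
s_4 = InvRound(s_3, k_3) = 0x494EE8
s_5 = InvRound(s_4, k_2) = 0xA91876
s_6 = InvRound(s_5, k_1) = 0x1C76A0
s_7 = InvRound(s_6, k_0) = 0x5E2418

0x5E2418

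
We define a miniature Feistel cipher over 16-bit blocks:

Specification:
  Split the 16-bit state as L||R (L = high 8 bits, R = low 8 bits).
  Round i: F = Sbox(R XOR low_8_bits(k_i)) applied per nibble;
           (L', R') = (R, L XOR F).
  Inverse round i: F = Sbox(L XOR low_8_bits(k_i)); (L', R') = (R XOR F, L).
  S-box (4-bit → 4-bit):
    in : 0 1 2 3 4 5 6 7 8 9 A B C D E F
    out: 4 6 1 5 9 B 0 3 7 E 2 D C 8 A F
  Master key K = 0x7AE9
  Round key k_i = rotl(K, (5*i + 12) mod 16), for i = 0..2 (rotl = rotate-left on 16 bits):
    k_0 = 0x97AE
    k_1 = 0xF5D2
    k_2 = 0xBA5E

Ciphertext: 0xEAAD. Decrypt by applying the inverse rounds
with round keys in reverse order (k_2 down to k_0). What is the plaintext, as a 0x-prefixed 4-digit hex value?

s_0 = ciphertext = 0xEAAD
s_1 = InvRound(s_0, k_2) = 0x74EA
s_2 = InvRound(s_1, k_1) = 0xCA74
s_3 = InvRound(s_2, k_0) = 0x7DCA

0x7DCA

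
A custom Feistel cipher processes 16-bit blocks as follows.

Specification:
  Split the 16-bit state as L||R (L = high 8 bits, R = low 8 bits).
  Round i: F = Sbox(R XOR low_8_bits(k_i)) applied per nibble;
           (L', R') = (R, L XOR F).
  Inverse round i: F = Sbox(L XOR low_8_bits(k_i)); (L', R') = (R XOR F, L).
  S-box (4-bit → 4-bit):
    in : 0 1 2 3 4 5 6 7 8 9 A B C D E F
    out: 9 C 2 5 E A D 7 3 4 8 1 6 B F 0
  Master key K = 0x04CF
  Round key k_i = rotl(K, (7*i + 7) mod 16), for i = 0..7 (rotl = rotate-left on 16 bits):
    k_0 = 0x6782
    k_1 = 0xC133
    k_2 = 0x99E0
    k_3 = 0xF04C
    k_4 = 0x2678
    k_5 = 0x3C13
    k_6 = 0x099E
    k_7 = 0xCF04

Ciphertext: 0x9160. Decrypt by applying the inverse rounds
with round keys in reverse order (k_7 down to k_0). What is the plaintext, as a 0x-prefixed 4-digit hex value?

0x56ED

s_0 = ciphertext = 0x9160
s_1 = InvRound(s_0, k_7) = 0x2A91
s_2 = InvRound(s_1, k_6) = 0x8F2A
s_3 = InvRound(s_2, k_5) = 0x6C8F
s_4 = InvRound(s_3, k_4) = 0x416C
s_5 = InvRound(s_4, k_3) = 0xF741
s_6 = InvRound(s_5, k_2) = 0x86F7
s_7 = InvRound(s_6, k_1) = 0xED86
s_8 = InvRound(s_7, k_0) = 0x56ED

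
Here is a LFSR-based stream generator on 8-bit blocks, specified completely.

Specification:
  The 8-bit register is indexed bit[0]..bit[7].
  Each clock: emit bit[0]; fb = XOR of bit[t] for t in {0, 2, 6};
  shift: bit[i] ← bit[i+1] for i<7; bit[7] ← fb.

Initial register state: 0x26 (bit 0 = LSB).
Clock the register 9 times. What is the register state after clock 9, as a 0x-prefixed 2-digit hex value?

reg_0 = 0x26
clock 1: out=0, reg = 0x93
clock 2: out=1, reg = 0xC9
clock 3: out=1, reg = 0x64
clock 4: out=0, reg = 0x32
clock 5: out=0, reg = 0x19
clock 6: out=1, reg = 0x8C
clock 7: out=0, reg = 0xC6
clock 8: out=0, reg = 0x63
clock 9: out=1, reg = 0x31

0x31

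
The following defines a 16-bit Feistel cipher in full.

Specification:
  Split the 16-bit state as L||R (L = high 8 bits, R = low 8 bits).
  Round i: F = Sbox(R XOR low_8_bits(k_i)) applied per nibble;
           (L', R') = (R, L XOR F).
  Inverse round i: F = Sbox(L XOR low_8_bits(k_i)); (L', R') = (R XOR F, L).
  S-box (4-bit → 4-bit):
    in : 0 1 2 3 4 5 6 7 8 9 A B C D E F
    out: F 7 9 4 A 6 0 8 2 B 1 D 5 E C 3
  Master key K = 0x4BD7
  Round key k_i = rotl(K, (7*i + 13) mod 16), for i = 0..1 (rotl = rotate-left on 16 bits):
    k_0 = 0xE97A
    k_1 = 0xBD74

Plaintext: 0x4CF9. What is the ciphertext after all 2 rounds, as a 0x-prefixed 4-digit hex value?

0x688C

s_0 = plaintext = 0x4CF9
s_1 = Round(s_0, k_0) = 0xF968
s_2 = Round(s_1, k_1) = 0x688C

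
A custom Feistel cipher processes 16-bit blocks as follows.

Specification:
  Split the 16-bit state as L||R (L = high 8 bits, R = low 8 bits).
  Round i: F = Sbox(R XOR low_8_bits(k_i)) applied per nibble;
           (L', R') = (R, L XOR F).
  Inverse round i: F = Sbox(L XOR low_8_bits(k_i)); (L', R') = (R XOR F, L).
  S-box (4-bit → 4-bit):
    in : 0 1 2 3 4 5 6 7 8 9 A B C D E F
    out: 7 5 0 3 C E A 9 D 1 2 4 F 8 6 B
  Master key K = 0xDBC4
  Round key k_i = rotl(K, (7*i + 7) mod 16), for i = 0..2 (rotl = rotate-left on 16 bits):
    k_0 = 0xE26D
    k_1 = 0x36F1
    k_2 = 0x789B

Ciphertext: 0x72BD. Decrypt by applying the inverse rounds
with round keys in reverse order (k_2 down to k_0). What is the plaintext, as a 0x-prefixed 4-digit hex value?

s_0 = ciphertext = 0x72BD
s_1 = InvRound(s_0, k_2) = 0xDC72
s_2 = InvRound(s_1, k_1) = 0x7ADC
s_3 = InvRound(s_2, k_0) = 0x857A

0x857A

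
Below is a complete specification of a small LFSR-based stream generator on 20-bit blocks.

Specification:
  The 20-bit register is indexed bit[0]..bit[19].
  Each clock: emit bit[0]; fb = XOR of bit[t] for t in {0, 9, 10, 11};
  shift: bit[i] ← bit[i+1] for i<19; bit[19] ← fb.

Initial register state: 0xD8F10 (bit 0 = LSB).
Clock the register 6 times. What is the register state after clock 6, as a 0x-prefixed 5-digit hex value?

reg_0 = 0xD8F10
clock 1: out=0, reg = 0xEC788
clock 2: out=0, reg = 0x763C4
clock 3: out=0, reg = 0xBB1E2
clock 4: out=0, reg = 0x5D8F1
clock 5: out=1, reg = 0x2EC78
clock 6: out=0, reg = 0x1763C

0x1763C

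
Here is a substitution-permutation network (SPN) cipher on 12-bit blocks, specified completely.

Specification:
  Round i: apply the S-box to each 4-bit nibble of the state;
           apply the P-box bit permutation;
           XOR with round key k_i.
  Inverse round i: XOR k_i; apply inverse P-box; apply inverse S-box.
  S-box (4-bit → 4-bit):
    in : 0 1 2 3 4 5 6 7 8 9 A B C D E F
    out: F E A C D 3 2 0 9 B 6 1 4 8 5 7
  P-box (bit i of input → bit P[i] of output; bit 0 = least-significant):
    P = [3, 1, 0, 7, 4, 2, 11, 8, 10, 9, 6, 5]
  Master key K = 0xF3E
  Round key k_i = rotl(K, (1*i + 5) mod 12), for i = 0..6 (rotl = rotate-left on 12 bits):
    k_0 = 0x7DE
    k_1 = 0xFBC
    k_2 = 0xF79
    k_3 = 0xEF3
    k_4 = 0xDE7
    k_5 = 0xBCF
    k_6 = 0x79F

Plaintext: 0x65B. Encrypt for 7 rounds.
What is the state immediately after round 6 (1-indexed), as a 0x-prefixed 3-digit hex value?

0xE3D

s_0 = plaintext = 0x65B
s_1 = Round(s_0, k_0) = 0x5C2
s_2 = Round(s_1, k_1) = 0x13E
s_3 = Round(s_2, k_2) = 0x410
s_4 = Round(s_3, k_3) = 0x31C
s_5 = Round(s_4, k_4) = 0x482
s_6 = Round(s_5, k_5) = 0xE3D
s_7 = Round(s_6, k_6) = 0xA5F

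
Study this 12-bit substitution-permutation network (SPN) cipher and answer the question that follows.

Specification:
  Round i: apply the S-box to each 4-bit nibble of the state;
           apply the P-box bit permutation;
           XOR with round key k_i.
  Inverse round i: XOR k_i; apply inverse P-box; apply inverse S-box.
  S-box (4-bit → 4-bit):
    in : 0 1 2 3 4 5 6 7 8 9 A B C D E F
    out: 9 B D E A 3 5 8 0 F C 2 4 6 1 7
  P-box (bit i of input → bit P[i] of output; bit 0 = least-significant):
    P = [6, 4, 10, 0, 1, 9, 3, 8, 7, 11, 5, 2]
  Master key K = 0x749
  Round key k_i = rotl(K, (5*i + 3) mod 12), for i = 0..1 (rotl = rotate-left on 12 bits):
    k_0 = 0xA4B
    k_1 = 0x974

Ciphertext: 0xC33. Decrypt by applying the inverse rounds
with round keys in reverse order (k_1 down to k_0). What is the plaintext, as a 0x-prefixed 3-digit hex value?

s_0 = ciphertext = 0xC33
s_1 = InvRound(s_0, k_1) = 0x702
s_2 = InvRound(s_1, k_0) = 0xBA2

0xBA2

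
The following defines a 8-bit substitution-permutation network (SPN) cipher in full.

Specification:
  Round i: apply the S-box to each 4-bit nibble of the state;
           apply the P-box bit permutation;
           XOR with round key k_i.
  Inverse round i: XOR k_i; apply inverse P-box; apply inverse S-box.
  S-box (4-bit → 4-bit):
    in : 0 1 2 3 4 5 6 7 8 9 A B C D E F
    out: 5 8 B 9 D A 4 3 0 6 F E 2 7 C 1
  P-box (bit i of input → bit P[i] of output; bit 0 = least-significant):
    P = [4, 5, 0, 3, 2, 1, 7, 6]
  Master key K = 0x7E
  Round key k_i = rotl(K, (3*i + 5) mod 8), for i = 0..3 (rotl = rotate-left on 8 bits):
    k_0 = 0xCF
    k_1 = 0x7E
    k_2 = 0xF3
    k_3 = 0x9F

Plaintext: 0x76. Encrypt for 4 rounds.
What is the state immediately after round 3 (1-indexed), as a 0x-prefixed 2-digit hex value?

0xD5

s_0 = plaintext = 0x76
s_1 = Round(s_0, k_0) = 0xC8
s_2 = Round(s_1, k_1) = 0x7C
s_3 = Round(s_2, k_2) = 0xD5
s_4 = Round(s_3, k_3) = 0x31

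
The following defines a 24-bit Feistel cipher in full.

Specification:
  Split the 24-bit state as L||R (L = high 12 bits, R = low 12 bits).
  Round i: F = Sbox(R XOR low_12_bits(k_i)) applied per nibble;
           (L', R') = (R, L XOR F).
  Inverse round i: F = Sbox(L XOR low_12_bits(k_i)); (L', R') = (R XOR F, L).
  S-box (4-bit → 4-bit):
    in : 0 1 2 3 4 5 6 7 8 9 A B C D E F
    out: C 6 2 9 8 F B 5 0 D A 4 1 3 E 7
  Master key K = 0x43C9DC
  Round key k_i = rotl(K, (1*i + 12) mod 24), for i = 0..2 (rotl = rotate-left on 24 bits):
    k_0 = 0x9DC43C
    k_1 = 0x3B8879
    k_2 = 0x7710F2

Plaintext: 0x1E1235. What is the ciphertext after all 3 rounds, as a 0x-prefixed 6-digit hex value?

0x0CA6BC

s_0 = plaintext = 0x1E1235
s_1 = Round(s_0, k_0) = 0x235A2C
s_2 = Round(s_1, k_1) = 0xA2C0CA
s_3 = Round(s_2, k_2) = 0x0CA6BC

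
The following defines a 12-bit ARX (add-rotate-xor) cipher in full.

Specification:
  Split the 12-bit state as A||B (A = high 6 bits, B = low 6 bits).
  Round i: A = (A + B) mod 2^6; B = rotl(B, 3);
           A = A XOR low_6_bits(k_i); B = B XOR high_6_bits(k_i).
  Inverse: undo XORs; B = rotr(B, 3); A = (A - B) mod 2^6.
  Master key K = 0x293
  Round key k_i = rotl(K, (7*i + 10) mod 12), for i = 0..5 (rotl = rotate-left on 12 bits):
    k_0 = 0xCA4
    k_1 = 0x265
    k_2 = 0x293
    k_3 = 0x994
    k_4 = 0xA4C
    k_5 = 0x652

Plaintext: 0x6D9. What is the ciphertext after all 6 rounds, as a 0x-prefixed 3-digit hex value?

s_0 = plaintext = 0x6D9
s_1 = Round(s_0, k_0) = 0x439
s_2 = Round(s_1, k_1) = 0xB06
s_3 = Round(s_2, k_2) = 0x87A
s_4 = Round(s_3, k_3) = 0x3F1
s_5 = Round(s_4, k_4) = 0x327
s_6 = Round(s_5, k_5) = 0x865

0x865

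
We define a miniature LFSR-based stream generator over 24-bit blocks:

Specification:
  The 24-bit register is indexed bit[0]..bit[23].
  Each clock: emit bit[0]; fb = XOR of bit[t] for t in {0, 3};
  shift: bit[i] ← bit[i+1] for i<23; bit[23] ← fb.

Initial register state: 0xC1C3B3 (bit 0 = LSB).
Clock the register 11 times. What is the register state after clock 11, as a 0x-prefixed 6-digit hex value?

reg_0 = 0xC1C3B3
clock 1: out=1, reg = 0xE0E1D9
clock 2: out=1, reg = 0x7070EC
clock 3: out=0, reg = 0xB83876
clock 4: out=0, reg = 0x5C1C3B
clock 5: out=1, reg = 0x2E0E1D
clock 6: out=1, reg = 0x17070E
clock 7: out=0, reg = 0x8B8387
clock 8: out=1, reg = 0xC5C1C3
clock 9: out=1, reg = 0xE2E0E1
clock 10: out=1, reg = 0xF17070
clock 11: out=0, reg = 0x78B838

0x78B838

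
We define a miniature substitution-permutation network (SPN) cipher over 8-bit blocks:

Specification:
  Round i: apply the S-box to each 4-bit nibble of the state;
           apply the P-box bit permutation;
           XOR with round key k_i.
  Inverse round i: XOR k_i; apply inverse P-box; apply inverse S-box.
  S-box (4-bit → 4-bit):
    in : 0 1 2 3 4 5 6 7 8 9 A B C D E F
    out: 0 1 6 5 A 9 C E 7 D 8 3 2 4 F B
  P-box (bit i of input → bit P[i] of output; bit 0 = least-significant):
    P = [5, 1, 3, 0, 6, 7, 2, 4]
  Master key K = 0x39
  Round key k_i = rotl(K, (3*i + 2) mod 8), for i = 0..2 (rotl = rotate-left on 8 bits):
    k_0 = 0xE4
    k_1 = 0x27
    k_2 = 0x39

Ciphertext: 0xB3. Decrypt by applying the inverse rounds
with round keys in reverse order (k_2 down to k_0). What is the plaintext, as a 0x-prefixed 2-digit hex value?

s_0 = ciphertext = 0xB3
s_1 = InvRound(s_0, k_2) = 0xC2
s_2 = InvRound(s_1, k_1) = 0x85
s_3 = InvRound(s_2, k_0) = 0x15

0x15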